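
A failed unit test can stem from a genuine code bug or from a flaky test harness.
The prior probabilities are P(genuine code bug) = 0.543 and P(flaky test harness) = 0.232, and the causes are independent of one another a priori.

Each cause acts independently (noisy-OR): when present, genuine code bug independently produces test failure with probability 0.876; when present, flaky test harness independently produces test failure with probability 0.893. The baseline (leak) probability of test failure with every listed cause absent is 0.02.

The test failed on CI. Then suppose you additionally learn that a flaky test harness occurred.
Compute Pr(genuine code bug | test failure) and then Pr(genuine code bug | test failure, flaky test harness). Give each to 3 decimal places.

Under noisy-OR, P(test failure | causes) = 1 − (1−0.02)·∏(1−qᵢ) over the active causes.
For the numerator, keep only genuine code bug=true terms: 0.366347 + 0.124338 = 0.490685
The normalizing constant is 0.02·0.457·0.768 + 0.89514·0.457·0.232 + 0.87848·0.543·0.768 + 0.986997·0.543·0.232 = 0.592611
Posterior = 0.490685 / 0.592611 ≈ 0.828

With the extra evidence:
By total probability over both values of genuine code bug:
  P(test failure | flaky test harness) = 0.89514·0.457 + 0.986997·0.543
        = 0.409079 + 0.535939 = 0.945018
The terms with genuine code bug present sum to 0.535939, so
  P(genuine code bug | test failure, flaky test harness) = 0.535939 / 0.945018 ≈ 0.567

Pr(genuine code bug | test failure) ≈ 0.828; Pr(genuine code bug | test failure, flaky test harness) ≈ 0.567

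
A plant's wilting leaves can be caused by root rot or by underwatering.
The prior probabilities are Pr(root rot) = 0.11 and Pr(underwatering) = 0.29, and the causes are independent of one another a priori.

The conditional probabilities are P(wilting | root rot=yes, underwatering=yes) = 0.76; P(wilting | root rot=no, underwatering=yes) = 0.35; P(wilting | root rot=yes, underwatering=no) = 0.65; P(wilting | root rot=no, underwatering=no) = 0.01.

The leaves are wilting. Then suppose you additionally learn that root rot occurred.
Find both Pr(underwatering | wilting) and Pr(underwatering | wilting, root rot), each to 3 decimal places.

For the numerator, keep only underwatering=true terms: 0.090335 + 0.024244 = 0.114579
The normalizing constant is 0.01×0.89×0.71 + 0.35×0.89×0.29 + 0.65×0.11×0.71 + 0.76×0.11×0.29 = 0.171663
P(underwatering | wilting) = 0.114579/0.171663 ≈ 0.667

Now also conditioning on root rot=true:
P(wilting | root rot) = 0.65×0.71 + 0.76×0.29 = 0.461500 + 0.220400 = 0.681900
The underwatering-present share is 0.76×0.29 = 0.220400.
So P(underwatering | wilting, root rot) = 0.220400/0.681900 ≈ 0.323.

Pr(underwatering | wilting) ≈ 0.667; Pr(underwatering | wilting, root rot) ≈ 0.323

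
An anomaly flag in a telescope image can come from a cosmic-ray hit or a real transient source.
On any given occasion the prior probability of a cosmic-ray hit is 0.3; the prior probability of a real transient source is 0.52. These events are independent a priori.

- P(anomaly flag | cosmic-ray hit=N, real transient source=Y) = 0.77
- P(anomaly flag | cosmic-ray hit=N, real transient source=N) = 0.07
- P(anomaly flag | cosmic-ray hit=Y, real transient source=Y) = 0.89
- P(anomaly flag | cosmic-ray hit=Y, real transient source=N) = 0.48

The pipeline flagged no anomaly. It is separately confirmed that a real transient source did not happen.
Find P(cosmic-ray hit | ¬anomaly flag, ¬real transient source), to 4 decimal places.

By total probability over both values of cosmic-ray hit:
  P(¬anomaly flag | ¬real transient source) = 0.93·0.7 + 0.52·0.3
        = 0.651000 + 0.156000 = 0.807000
The terms with cosmic-ray hit present sum to 0.156000, so
  P(cosmic-ray hit | ¬anomaly flag, ¬real transient source) = 0.156000 / 0.807000 ≈ 0.1933

P(cosmic-ray hit | ¬anomaly flag, ¬real transient source) ≈ 0.1933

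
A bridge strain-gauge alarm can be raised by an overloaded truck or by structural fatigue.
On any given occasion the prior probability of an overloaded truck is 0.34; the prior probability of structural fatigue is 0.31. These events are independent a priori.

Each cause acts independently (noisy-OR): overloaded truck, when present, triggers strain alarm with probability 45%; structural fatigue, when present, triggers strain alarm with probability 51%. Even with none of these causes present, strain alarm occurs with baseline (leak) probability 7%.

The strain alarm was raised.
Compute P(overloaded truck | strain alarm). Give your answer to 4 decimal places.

P(overloaded truck | strain alarm) ≈ 0.5747

Under noisy-OR, P(strain alarm | causes) = 1 − (1−0.07)·∏(1−qᵢ) over the active causes.
Weight on overloaded truck=true, given the evidence: 0.114602 + 0.078983 = 0.193585
Denominator P(strain alarm): 0.07·0.66·0.69 + 0.5443·0.66·0.31 + 0.4885·0.34·0.69 + 0.749365·0.34·0.31 = 0.336827
Posterior = 0.193585 / 0.336827 ≈ 0.5747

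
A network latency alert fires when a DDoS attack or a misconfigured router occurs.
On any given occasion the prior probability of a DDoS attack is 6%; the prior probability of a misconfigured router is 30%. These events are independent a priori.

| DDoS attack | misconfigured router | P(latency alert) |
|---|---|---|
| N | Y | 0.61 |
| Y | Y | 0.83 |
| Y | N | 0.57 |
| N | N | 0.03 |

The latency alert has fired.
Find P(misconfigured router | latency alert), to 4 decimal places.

P(misconfigured router | latency alert) ≈ 0.8106

Enumerate the 4 (DDoS attack, misconfigured router) configurations and weight by the priors:
  P(latency alert) = 0.03×0.94×0.7 + 0.61×0.94×0.3 + 0.57×0.06×0.7 + 0.83×0.06×0.3
        = 0.019740 + 0.172020 + 0.023940 + 0.014940 = 0.230640
The terms with misconfigured router present sum to 0.186960, so
  P(misconfigured router | latency alert) = 0.186960 / 0.230640 ≈ 0.8106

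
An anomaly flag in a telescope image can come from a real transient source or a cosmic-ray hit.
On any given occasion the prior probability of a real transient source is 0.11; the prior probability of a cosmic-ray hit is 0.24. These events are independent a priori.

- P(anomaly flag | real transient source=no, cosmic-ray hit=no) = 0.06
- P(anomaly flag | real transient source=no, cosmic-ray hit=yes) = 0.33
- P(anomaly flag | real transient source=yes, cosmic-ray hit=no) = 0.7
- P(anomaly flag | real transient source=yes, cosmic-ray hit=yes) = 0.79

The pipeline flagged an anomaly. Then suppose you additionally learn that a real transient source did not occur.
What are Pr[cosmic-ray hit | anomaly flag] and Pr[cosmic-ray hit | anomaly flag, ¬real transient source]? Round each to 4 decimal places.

Sum P(anomaly flag|·) weighted by the priors over the 4 (real transient source, cosmic-ray hit) configurations:
  P(anomaly flag) = 0.06*0.89*0.76 + 0.33*0.89*0.24 + 0.7*0.11*0.76 + 0.79*0.11*0.24
        = 0.040584 + 0.070488 + 0.058520 + 0.020856 = 0.190448
The terms with cosmic-ray hit present sum to 0.091344, so
  P(cosmic-ray hit | anomaly flag) = 0.091344 / 0.190448 ≈ 0.4796

Now also conditioning on real transient source≠true:
Numerator (weight on configurations with cosmic-ray hit): 0.33×0.24 = 0.079200
The normalizing constant is 0.06×0.76 + 0.33×0.24 = 0.124800
P(cosmic-ray hit | anomaly flag, ¬real transient source) = 0.079200/0.124800 ≈ 0.6346
With real transient source excluded, cosmic-ray hit must carry more of the explanatory weight for the anomaly flag.

Pr[cosmic-ray hit | anomaly flag] ≈ 0.4796; Pr[cosmic-ray hit | anomaly flag, ¬real transient source] ≈ 0.6346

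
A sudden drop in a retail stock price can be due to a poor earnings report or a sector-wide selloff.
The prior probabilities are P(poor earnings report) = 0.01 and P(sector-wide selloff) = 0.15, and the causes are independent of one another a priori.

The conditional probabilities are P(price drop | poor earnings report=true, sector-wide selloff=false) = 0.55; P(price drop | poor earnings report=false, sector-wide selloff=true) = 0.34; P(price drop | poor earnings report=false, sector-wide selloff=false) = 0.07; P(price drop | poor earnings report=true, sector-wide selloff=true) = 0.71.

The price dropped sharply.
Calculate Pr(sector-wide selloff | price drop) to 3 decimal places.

Enumerate the 4 (poor earnings report, sector-wide selloff) configurations and weight by the priors:
  P(price drop) = 0.07×0.99×0.85 + 0.34×0.99×0.15 + 0.55×0.01×0.85 + 0.71×0.01×0.15
        = 0.058905 + 0.050490 + 0.004675 + 0.001065 = 0.115135
Keeping only the sector-wide selloff-present terms gives 0.051555, so
  P(sector-wide selloff | price drop) = 0.051555 / 0.115135 ≈ 0.448

Pr(sector-wide selloff | price drop) ≈ 0.448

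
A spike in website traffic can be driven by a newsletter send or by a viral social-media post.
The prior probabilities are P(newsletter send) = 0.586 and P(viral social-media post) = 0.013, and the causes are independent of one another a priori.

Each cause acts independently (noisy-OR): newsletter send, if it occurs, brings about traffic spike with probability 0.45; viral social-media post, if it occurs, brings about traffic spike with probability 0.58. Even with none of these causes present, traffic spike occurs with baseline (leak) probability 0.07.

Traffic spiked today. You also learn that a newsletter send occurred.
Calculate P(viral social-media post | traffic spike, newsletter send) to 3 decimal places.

P(viral social-media post | traffic spike, newsletter send) ≈ 0.021

Under noisy-OR, P(traffic spike | causes) = 1 − (1−0.07)·∏(1−qᵢ) over the active causes.
Numerator (weight on configurations with viral social-media post): 0.78517×0.013 = 0.010207
Normalizer over all consistent configurations: 0.4885×0.987 + 0.78517×0.013 = 0.492357
P(viral social-media post | traffic spike, newsletter send) = 0.010207/0.492357 ≈ 0.021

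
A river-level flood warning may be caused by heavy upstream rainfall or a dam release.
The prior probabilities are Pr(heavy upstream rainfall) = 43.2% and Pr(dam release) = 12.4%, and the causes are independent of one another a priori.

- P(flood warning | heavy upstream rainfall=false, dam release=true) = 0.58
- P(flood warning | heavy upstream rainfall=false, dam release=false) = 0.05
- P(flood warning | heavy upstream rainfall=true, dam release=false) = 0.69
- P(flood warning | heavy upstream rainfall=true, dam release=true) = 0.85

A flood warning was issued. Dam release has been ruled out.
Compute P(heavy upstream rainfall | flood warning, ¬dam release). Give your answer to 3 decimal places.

By total probability over both values of heavy upstream rainfall:
  P(flood warning | ¬dam release) = 0.05×0.568 + 0.69×0.432
        = 0.028400 + 0.298080 = 0.326480
Keeping only the heavy upstream rainfall-present terms gives 0.298080, so
  P(heavy upstream rainfall | flood warning, ¬dam release) = 0.298080 / 0.326480 ≈ 0.913

P(heavy upstream rainfall | flood warning, ¬dam release) ≈ 0.913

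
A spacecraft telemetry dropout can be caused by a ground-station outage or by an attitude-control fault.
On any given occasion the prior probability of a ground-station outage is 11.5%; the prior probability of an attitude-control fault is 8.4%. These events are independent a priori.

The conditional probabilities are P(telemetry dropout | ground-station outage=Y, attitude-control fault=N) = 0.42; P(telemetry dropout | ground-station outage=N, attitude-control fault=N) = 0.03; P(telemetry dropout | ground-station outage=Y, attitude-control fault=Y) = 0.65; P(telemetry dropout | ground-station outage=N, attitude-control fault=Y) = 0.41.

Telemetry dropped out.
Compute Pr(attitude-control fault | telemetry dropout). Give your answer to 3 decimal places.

Pr(attitude-control fault | telemetry dropout) ≈ 0.349

Numerator (weight on configurations with attitude-control fault): 0.030479 + 0.006279 = 0.036758
The normalizing constant is 0.03×0.885×0.916 + 0.41×0.885×0.084 + 0.42×0.115×0.916 + 0.65×0.115×0.084 = 0.105321
Posterior = 0.036758 / 0.105321 ≈ 0.349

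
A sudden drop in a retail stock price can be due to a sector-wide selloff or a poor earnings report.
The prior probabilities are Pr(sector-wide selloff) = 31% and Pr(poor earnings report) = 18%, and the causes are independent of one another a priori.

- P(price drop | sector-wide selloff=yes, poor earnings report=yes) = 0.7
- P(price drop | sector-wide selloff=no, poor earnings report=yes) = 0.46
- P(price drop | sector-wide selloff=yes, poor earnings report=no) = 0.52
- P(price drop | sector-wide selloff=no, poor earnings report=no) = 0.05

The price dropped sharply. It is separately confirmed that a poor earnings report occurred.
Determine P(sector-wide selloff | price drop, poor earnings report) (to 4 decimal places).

Enumerate both values of sector-wide selloff and weight by the priors:
  P(price drop | poor earnings report) = 0.46×0.69 + 0.7×0.31
        = 0.317400 + 0.217000 = 0.534400
Keeping only the sector-wide selloff-present terms gives 0.217000, so
  P(sector-wide selloff | price drop, poor earnings report) = 0.217000 / 0.534400 ≈ 0.4061

P(sector-wide selloff | price drop, poor earnings report) ≈ 0.4061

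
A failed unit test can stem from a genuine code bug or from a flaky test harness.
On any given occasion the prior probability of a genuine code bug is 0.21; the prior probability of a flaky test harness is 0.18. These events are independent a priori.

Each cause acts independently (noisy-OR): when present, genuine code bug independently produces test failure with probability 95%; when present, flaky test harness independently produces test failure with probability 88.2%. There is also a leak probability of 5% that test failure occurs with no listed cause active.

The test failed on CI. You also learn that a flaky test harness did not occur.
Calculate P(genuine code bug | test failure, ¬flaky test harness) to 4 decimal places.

Under noisy-OR, P(test failure | causes) = 1 − (1−0.05)·∏(1−qᵢ) over the active causes.
For the numerator, keep only genuine code bug=true terms: 0.9525·0.21 = 0.200025
The normalizing constant is 0.05·0.79 + 0.9525·0.21 = 0.239525
Posterior = 0.200025 / 0.239525 ≈ 0.8351

P(genuine code bug | test failure, ¬flaky test harness) ≈ 0.8351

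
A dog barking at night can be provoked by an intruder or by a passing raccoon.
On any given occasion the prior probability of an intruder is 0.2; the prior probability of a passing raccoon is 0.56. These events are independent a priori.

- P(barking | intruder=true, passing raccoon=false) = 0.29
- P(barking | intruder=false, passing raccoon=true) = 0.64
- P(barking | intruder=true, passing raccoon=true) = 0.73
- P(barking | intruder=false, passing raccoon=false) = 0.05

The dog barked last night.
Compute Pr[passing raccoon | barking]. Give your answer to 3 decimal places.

Pr[passing raccoon | barking] ≈ 0.895

Enumerate the 4 (intruder, passing raccoon) configurations and weight by the priors:
  P(barking) = 0.05*0.8*0.44 + 0.64*0.8*0.56 + 0.29*0.2*0.44 + 0.73*0.2*0.56
        = 0.017600 + 0.286720 + 0.025520 + 0.081760 = 0.411600
Keeping only the passing raccoon-present terms gives 0.368480, so
  P(passing raccoon | barking) = 0.368480 / 0.411600 ≈ 0.895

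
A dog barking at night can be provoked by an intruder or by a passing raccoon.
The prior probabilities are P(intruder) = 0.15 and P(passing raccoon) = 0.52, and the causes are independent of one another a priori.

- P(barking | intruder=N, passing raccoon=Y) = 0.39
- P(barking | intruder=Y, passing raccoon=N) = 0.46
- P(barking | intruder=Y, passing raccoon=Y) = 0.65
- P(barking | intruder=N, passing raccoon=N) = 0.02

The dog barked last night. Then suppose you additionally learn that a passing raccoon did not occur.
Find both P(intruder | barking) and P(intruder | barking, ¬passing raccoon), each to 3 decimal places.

P(intruder | barking) ≈ 0.317; P(intruder | barking, ¬passing raccoon) ≈ 0.802

Enumerate the 4 (intruder, passing raccoon) configurations and weight by the priors:
  P(barking) = 0.02·0.85·0.48 + 0.39·0.85·0.52 + 0.46·0.15·0.48 + 0.65·0.15·0.52
        = 0.008160 + 0.172380 + 0.033120 + 0.050700 = 0.264360
Keeping only the intruder-present terms gives 0.083820, so
  P(intruder | barking) = 0.083820 / 0.264360 ≈ 0.317

Now condition on the additional information:
By total probability over both values of intruder:
  P(barking | ¬passing raccoon) = 0.02×0.85 + 0.46×0.15
        = 0.017000 + 0.069000 = 0.086000
Configurations with intruder contribute 0.069000, so
  P(intruder | barking, ¬passing raccoon) = 0.069000 / 0.086000 ≈ 0.802
Ruling out passing raccoon raises the posterior on intruder — the flip side of explaining away.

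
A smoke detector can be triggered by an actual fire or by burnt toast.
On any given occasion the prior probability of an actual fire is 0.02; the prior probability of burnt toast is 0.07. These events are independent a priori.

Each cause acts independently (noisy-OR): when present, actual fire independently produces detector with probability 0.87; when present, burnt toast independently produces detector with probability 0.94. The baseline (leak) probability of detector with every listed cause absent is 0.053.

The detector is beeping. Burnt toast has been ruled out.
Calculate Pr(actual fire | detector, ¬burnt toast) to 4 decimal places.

Under noisy-OR, P(detector | causes) = 1 − (1−0.053)·∏(1−qᵢ) over the active causes.
P(detector | ¬burnt toast) = 0.053·0.98 + 0.87689·0.02 = 0.051940 + 0.017538 = 0.069478
Of this, 0.017538 comes from 0.87689·0.02 (the actual fire=true cases).
P(actual fire | detector, ¬burnt toast) = 0.017538 / 0.069478 ≈ 0.2524

Pr(actual fire | detector, ¬burnt toast) ≈ 0.2524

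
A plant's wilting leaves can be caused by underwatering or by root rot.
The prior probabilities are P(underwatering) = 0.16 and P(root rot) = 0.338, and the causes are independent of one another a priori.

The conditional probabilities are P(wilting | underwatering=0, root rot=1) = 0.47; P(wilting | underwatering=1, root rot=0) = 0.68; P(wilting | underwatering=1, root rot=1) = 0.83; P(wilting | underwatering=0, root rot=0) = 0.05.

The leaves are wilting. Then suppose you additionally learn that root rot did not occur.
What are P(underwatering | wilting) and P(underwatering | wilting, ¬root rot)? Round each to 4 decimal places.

P(underwatering | wilting) ≈ 0.4203; P(underwatering | wilting, ¬root rot) ≈ 0.7215

Weight on underwatering=true, given the evidence: 0.072026 + 0.044886 = 0.116912
Denominator P(wilting): 0.05·0.84·0.662 + 0.47·0.84·0.338 + 0.68·0.16·0.662 + 0.83·0.16·0.338 = 0.278158
P(underwatering | wilting) = 0.116912/0.278158 ≈ 0.4203

Now condition on the additional information:
P(wilting | ¬root rot) = 0.05×0.84 + 0.68×0.16 = 0.042000 + 0.108800 = 0.150800
Restricting to configurations with underwatering present: 0.68×0.16 = 0.108800.
Hence the posterior is 0.108800/0.150800 ≈ 0.7215.
Ruling out root rot raises the posterior on underwatering — the flip side of explaining away.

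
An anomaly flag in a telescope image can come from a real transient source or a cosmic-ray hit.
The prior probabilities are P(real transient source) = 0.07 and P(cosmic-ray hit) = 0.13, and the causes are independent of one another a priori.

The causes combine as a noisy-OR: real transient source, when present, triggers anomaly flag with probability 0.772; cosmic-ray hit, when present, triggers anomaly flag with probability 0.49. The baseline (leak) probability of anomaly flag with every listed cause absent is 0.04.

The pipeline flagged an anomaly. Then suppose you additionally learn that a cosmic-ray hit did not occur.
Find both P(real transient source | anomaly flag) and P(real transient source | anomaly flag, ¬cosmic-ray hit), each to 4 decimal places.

Under noisy-OR, P(anomaly flag | causes) = 1 − (1−0.04)·∏(1−qᵢ) over the active causes.
Weight on real transient source=true, given the evidence: 0.047570 + 0.008084 = 0.055654
The normalizing constant is 0.04·0.93·0.87 + 0.5104·0.93·0.13 + 0.78112·0.07·0.87 + 0.888371·0.07·0.13 = 0.149725
P(real transient source | anomaly flag) = 0.055654/0.149725 ≈ 0.3717

Now also conditioning on cosmic-ray hit≠true:
For the numerator, keep only real transient source=true terms: 0.78112×0.07 = 0.054678
Normalizer over all consistent configurations: 0.04×0.93 + 0.78112×0.07 = 0.091878
Posterior = 0.054678 / 0.091878 ≈ 0.5951

P(real transient source | anomaly flag) ≈ 0.3717; P(real transient source | anomaly flag, ¬cosmic-ray hit) ≈ 0.5951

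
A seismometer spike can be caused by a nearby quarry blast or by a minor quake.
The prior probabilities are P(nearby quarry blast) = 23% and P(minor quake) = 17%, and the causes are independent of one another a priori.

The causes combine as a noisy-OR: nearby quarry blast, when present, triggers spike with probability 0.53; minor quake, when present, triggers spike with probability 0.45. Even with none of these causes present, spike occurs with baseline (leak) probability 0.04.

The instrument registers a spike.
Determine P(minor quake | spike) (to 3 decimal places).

P(minor quake | spike) ≈ 0.412

Under noisy-OR, P(spike | causes) = 1 − (1−0.04)·∏(1−qᵢ) over the active causes.
Weight on minor quake=true, given the evidence: 0.061785 + 0.029397 = 0.091182
Denominator P(spike): 0.04·0.77·0.83 + 0.472·0.77·0.17 + 0.5488·0.23·0.83 + 0.75184·0.23·0.17 = 0.221512
Posterior = 0.091182 / 0.221512 ≈ 0.412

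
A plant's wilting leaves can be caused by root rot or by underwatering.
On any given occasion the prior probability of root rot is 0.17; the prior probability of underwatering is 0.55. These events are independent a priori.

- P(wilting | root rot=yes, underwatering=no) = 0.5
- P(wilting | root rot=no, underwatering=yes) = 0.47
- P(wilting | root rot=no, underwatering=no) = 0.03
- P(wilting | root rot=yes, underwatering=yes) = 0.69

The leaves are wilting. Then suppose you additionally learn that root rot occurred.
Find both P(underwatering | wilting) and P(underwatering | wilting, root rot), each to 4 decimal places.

P(underwatering | wilting) ≈ 0.8495; P(underwatering | wilting, root rot) ≈ 0.6278

Weight on underwatering=true, given the evidence: 0.214555 + 0.064515 = 0.279070
Normalizer over all consistent configurations: 0.03·0.83·0.45 + 0.47·0.83·0.55 + 0.5·0.17·0.45 + 0.69·0.17·0.55 = 0.328525
Posterior = 0.279070 / 0.328525 ≈ 0.8495

Now also conditioning on root rot=true:
P(wilting | root rot) = 0.5·0.45 + 0.69·0.55 = 0.225000 + 0.379500 = 0.604500
The underwatering-present share is 0.69·0.55 = 0.379500.
So P(underwatering | wilting, root rot) = 0.379500/0.604500 ≈ 0.6278.
The drop from 0.8495 to 0.6278 is the explaining-away (discounting) effect.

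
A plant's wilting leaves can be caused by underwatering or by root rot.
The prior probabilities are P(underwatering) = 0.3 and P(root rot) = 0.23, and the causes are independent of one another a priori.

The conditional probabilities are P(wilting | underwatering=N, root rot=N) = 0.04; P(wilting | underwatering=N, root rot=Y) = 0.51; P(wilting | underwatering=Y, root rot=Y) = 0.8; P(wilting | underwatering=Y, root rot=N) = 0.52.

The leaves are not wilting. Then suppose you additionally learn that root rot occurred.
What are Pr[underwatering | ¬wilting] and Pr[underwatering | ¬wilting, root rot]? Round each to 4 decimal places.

Pr[underwatering | ¬wilting] ≈ 0.1729; Pr[underwatering | ¬wilting, root rot] ≈ 0.1489

For the numerator, keep only underwatering=true terms: 0.110880 + 0.013800 = 0.124680
The normalizing constant is 0.96*0.7*0.77 + 0.49*0.7*0.23 + 0.48*0.3*0.77 + 0.2*0.3*0.23 = 0.721010
P(underwatering | ¬wilting) = 0.124680/0.721010 ≈ 0.1729

With the extra evidence:
By total probability over both values of underwatering:
  P(¬wilting | root rot) = 0.49*0.7 + 0.2*0.3
        = 0.343000 + 0.060000 = 0.403000
Configurations with underwatering contribute 0.060000, so
  P(underwatering | ¬wilting, root rot) = 0.060000 / 0.403000 ≈ 0.1489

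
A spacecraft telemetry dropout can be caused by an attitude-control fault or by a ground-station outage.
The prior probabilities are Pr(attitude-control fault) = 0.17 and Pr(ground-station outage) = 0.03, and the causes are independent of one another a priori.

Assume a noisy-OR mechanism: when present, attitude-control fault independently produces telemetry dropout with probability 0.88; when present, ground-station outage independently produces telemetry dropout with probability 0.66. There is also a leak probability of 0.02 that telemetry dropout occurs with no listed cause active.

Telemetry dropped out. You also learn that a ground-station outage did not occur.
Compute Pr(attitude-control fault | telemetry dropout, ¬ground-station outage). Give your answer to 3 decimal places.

Pr(attitude-control fault | telemetry dropout, ¬ground-station outage) ≈ 0.900

Under noisy-OR, P(telemetry dropout | causes) = 1 − (1−0.02)·∏(1−qᵢ) over the active causes.
P(telemetry dropout | ¬ground-station outage) = 0.02×0.83 + 0.8824×0.17 = 0.016600 + 0.150008 = 0.166608
The attitude-control fault-present share is 0.8824×0.17 = 0.150008.
So P(attitude-control fault | telemetry dropout, ¬ground-station outage) = 0.150008/0.166608 ≈ 0.900.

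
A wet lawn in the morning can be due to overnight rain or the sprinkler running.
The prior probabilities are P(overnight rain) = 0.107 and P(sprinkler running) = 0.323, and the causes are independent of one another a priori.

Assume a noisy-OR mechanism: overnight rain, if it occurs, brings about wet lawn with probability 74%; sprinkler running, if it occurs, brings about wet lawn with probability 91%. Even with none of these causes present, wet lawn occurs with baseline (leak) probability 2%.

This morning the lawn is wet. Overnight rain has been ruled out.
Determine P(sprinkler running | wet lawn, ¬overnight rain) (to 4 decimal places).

Under noisy-OR, P(wet lawn | causes) = 1 − (1−0.02)·∏(1−qᵢ) over the active causes.
Weight on sprinkler running=true, given the evidence: 0.9118×0.323 = 0.294511
Normalizer over all consistent configurations: 0.02×0.677 + 0.9118×0.323 = 0.308051
Posterior = 0.294511 / 0.308051 ≈ 0.9560

P(sprinkler running | wet lawn, ¬overnight rain) ≈ 0.9560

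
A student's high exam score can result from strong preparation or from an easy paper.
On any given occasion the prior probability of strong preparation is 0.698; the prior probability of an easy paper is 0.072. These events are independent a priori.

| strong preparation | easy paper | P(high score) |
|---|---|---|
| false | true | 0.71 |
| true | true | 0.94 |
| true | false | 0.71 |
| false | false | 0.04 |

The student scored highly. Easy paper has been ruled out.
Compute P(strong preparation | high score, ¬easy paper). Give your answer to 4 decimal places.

Enumerate both values of strong preparation and weight by the priors:
  P(high score | ¬easy paper) = 0.04*0.302 + 0.71*0.698
        = 0.012080 + 0.495580 = 0.507660
Configurations with strong preparation contribute 0.495580, so
  P(strong preparation | high score, ¬easy paper) = 0.495580 / 0.507660 ≈ 0.9762

P(strong preparation | high score, ¬easy paper) ≈ 0.9762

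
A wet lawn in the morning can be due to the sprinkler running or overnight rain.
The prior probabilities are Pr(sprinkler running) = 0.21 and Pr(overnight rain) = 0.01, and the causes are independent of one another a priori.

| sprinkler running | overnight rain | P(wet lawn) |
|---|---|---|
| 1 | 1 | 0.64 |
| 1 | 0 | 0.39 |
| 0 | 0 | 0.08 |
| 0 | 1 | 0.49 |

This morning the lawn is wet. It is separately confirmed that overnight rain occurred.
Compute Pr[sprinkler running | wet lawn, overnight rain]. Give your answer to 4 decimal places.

Pr[sprinkler running | wet lawn, overnight rain] ≈ 0.2577

P(wet lawn | overnight rain) = 0.49×0.79 + 0.64×0.21 = 0.387100 + 0.134400 = 0.521500
Of this, 0.134400 comes from 0.64×0.21 (the sprinkler running=true cases).
P(sprinkler running | wet lawn, overnight rain) = 0.134400 / 0.521500 ≈ 0.2577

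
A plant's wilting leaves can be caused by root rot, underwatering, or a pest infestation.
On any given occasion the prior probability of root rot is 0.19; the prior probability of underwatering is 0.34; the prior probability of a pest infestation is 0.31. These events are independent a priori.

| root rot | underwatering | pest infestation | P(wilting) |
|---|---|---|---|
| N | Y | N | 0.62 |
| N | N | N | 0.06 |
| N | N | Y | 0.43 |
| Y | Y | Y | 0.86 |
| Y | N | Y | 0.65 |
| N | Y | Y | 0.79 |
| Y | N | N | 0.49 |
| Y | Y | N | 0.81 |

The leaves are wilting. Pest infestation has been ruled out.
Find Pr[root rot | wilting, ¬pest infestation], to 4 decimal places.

For the numerator, keep only root rot=true terms: 0.061446 + 0.052326 = 0.113772
The normalizing constant is 0.06×0.81×0.66 + 0.62×0.81×0.34 + 0.49×0.19×0.66 + 0.81×0.19×0.34 = 0.316596
Posterior = 0.113772 / 0.316596 ≈ 0.3594

Pr[root rot | wilting, ¬pest infestation] ≈ 0.3594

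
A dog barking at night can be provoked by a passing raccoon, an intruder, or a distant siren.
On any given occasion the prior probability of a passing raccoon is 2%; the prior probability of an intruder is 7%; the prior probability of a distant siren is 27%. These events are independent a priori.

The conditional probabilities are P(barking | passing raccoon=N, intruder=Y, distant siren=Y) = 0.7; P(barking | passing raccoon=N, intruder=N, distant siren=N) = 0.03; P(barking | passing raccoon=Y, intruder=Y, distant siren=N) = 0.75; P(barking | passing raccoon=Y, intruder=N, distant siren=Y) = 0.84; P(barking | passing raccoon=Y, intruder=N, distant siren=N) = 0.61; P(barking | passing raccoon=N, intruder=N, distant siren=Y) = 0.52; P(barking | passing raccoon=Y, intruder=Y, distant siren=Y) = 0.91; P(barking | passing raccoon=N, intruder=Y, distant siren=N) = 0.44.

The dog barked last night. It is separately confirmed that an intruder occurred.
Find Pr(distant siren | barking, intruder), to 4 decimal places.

Pr(distant siren | barking, intruder) ≈ 0.3686

Numerator (weight on configurations with distant siren): 0.185220 + 0.004914 = 0.190134
Normalizer over all consistent configurations: 0.44*0.98*0.73 + 0.7*0.98*0.27 + 0.75*0.02*0.73 + 0.91*0.02*0.27 = 0.515860
Posterior = 0.190134 / 0.515860 ≈ 0.3686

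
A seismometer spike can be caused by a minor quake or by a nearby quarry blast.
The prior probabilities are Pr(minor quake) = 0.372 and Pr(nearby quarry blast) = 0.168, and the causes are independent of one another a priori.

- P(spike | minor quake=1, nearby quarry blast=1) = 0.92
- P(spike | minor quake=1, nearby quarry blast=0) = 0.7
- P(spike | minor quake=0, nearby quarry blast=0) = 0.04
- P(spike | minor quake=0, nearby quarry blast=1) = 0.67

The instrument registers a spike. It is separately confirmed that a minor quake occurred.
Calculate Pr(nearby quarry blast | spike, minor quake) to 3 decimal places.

Pr(nearby quarry blast | spike, minor quake) ≈ 0.210

P(spike | minor quake) = 0.7·0.832 + 0.92·0.168 = 0.582400 + 0.154560 = 0.736960
Restricting to configurations with nearby quarry blast present: 0.92·0.168 = 0.154560.
P(nearby quarry blast | spike, minor quake) = 0.154560 / 0.736960 ≈ 0.210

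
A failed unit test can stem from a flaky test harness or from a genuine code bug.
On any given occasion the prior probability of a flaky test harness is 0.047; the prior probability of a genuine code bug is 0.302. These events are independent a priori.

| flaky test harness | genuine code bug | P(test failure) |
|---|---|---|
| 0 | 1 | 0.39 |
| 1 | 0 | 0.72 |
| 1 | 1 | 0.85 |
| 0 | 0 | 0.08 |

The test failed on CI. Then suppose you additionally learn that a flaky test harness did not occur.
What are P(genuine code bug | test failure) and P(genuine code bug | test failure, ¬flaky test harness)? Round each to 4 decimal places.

P(genuine code bug | test failure) ≈ 0.6180; P(genuine code bug | test failure, ¬flaky test harness) ≈ 0.6784

P(test failure) = 0.08*0.953*0.698 + 0.39*0.953*0.302 + 0.72*0.047*0.698 + 0.85*0.047*0.302 = 0.053216 + 0.112244 + 0.023620 + 0.012065 = 0.201145
Restricting to configurations with genuine code bug present: 0.112244 + 0.012065 = 0.124309.
So P(genuine code bug | test failure) = 0.124309/0.201145 ≈ 0.6180.

Now condition on the additional information:
P(test failure | ¬flaky test harness) = 0.08×0.698 + 0.39×0.302 = 0.055840 + 0.117780 = 0.173620
Of this, 0.117780 comes from 0.39×0.302 (the genuine code bug=true cases).
P(genuine code bug | test failure, ¬flaky test harness) = 0.117780 / 0.173620 ≈ 0.6784
Ruling out flaky test harness raises the posterior on genuine code bug — the flip side of explaining away.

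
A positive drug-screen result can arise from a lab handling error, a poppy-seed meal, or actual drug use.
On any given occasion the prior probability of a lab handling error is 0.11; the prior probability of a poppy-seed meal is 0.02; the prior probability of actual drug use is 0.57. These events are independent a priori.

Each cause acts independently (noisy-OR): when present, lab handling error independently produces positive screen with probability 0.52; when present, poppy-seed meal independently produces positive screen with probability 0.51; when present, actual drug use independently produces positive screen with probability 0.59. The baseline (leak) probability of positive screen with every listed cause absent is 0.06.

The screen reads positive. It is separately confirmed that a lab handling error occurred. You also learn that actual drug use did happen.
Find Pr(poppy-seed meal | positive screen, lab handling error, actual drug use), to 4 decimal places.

Pr(poppy-seed meal | positive screen, lab handling error, actual drug use) ≈ 0.0223

Under noisy-OR, P(positive screen | causes) = 1 − (1−0.06)·∏(1−qᵢ) over the active causes.
For the numerator, keep only poppy-seed meal=true terms: 0.909354×0.02 = 0.018187
The normalizing constant is 0.815008×0.98 + 0.909354×0.02 = 0.816895
Posterior = 0.018187 / 0.816895 ≈ 0.0223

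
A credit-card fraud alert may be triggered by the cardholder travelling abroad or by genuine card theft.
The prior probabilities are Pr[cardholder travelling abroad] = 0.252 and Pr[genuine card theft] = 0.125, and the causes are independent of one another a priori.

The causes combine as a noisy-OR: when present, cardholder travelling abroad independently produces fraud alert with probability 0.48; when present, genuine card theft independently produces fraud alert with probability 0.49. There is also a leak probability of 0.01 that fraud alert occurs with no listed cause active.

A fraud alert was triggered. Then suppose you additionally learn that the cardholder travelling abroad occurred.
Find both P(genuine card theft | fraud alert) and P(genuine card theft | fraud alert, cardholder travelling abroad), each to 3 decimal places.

Under noisy-OR, P(fraud alert | causes) = 1 − (1−0.01)·∏(1−qᵢ) over the active causes.
P(fraud alert) = 0.01*0.748*0.875 + 0.4951*0.748*0.125 + 0.4852*0.252*0.875 + 0.737452*0.252*0.125 = 0.006545 + 0.046292 + 0.106987 + 0.023230 = 0.183054
The genuine card theft-present share is 0.046292 + 0.023230 = 0.069522.
So P(genuine card theft | fraud alert) = 0.069522/0.183054 ≈ 0.380.

Now condition on the additional information:
P(fraud alert | cardholder travelling abroad) = 0.4852·0.875 + 0.737452·0.125 = 0.424550 + 0.092181 = 0.516731
Of this, 0.092181 comes from 0.737452·0.125 (the genuine card theft=true cases).
P(genuine card theft | fraud alert, cardholder travelling abroad) = 0.092181 / 0.516731 ≈ 0.178
This is intercausal reasoning (explaining away): once cardholder travelling abroad accounts for the fraud alert, genuine card theft becomes less likely.

P(genuine card theft | fraud alert) ≈ 0.380; P(genuine card theft | fraud alert, cardholder travelling abroad) ≈ 0.178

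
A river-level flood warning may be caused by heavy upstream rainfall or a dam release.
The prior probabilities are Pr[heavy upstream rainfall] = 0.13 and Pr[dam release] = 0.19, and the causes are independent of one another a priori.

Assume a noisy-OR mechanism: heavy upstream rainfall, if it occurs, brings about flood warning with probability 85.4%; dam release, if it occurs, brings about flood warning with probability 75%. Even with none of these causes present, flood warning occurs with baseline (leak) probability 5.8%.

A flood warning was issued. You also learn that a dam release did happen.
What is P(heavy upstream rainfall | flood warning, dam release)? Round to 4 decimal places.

Under noisy-OR, P(flood warning | causes) = 1 − (1−0.058)·∏(1−qᵢ) over the active causes.
Numerator (weight on configurations with heavy upstream rainfall): 0.965617*0.13 = 0.125530
Denominator P(flood warning | dam release): 0.7645*0.87 + 0.965617*0.13 = 0.790645
P(heavy upstream rainfall | flood warning, dam release) = 0.125530/0.790645 ≈ 0.1588

P(heavy upstream rainfall | flood warning, dam release) ≈ 0.1588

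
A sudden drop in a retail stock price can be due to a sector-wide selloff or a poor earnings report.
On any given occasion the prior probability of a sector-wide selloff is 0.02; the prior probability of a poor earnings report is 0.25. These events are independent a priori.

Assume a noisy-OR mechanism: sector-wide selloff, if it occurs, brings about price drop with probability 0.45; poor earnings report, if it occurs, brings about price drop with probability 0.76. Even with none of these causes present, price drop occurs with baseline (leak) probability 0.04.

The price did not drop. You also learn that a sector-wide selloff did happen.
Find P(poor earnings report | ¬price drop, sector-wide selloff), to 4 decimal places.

P(poor earnings report | ¬price drop, sector-wide selloff) ≈ 0.0741

Under noisy-OR, P(price drop | causes) = 1 − (1−0.04)·∏(1−qᵢ) over the active causes.
P(¬price drop | sector-wide selloff) = 0.528·0.75 + 0.12672·0.25 = 0.396000 + 0.031680 = 0.427680
Of this, 0.031680 comes from 0.12672·0.25 (the poor earnings report=true cases).
Hence the posterior is 0.031680/0.427680 ≈ 0.0741.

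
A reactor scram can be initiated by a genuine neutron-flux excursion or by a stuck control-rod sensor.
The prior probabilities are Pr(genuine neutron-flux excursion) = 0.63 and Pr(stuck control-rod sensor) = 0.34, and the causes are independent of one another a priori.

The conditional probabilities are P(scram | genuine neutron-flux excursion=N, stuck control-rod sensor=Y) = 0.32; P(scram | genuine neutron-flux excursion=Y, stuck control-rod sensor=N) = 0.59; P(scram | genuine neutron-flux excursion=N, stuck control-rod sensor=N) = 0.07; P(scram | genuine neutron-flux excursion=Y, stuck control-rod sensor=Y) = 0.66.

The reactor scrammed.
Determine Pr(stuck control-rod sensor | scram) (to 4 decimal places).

Numerator (weight on configurations with stuck control-rod sensor): 0.040256 + 0.141372 = 0.181628
The normalizing constant is 0.07·0.37·0.66 + 0.32·0.37·0.34 + 0.59·0.63·0.66 + 0.66·0.63·0.34 = 0.444044
P(stuck control-rod sensor | scram) = 0.181628/0.444044 ≈ 0.4090

Pr(stuck control-rod sensor | scram) ≈ 0.4090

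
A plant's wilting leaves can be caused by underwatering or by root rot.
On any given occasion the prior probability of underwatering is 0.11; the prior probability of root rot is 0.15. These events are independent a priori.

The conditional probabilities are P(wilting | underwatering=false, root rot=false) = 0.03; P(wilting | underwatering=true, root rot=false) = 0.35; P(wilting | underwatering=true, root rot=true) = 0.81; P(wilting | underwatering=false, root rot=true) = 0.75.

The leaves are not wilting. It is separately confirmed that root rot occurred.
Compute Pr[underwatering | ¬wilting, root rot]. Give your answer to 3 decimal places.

P(¬wilting | root rot) = 0.25×0.89 + 0.19×0.11 = 0.222500 + 0.020900 = 0.243400
Of this, 0.020900 comes from 0.19×0.11 (the underwatering=true cases).
P(underwatering | ¬wilting, root rot) = 0.020900 / 0.243400 ≈ 0.086

Pr[underwatering | ¬wilting, root rot] ≈ 0.086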